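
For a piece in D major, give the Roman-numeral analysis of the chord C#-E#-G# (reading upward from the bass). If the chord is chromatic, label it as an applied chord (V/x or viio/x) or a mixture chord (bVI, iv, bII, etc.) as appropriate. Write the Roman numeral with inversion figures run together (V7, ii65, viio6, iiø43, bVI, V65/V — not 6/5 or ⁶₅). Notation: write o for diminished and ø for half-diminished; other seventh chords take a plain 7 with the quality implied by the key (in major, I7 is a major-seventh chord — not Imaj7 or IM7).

Stacked in thirds the chord is C#-E#-G#: a major triad on C#.
C# is not a diatonic chord root with this quality in D major, but it lies a perfect fifth above F# (iii), so the chord functions as an applied dominant of iii.

V/iii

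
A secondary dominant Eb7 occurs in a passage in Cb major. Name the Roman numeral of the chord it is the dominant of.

vi

The chord is a dominant seventh chord on Eb.
A dominant resolves down a perfect fifth: Eb → Ab. In Cb major, Ab is scale degree 6, i.e. vi.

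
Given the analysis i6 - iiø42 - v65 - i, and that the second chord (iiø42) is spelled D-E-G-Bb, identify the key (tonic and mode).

D minor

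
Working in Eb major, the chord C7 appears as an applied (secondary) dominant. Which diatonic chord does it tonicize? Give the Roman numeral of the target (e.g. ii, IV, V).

ii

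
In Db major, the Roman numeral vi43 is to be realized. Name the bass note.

F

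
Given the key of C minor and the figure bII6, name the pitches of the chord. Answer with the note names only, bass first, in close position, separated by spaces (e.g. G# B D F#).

F Ab Db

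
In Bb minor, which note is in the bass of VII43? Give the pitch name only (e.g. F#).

Eb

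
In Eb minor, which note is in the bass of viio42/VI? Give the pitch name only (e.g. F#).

The applied chord viio42/VI is rooted on Bb: Bb-Db-Fb-Abb.
The figure 42 means third inversion — the seventh is in the bass.

Abb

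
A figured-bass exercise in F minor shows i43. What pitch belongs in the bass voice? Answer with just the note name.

C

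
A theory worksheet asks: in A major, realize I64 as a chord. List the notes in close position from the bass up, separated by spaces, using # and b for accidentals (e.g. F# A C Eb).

In A major, scale degree 1 is A, and the diatonic chord built there is a major triad.
Stacking thirds from A gives A-C#-E.
The figured bass 64 indicates second inversion, placing the fifth (E) in the bass: E-A-C#.

E A C#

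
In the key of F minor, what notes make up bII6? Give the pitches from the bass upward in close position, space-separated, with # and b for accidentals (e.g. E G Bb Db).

Bb Db Gb

Scale degree 2 in F minor is G; lowering it a half step gives Gb. bII6 is the Neapolitan sixth — a major triad on the lowered second degree, here in its customary first inversion.
So the chord is Gb-Bb-Db.
With the 6 figure the chord is in first inversion; from the bass Bb upward in close position it reads Bb-Db-Gb.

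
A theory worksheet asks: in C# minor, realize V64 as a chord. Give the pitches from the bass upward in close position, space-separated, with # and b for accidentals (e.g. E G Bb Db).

In C# minor, scale degree 5 is G#. The dominant is major (leading tone raised), so V is a major triad.
Stacking thirds from G# gives G#-B#-D#.
The figured bass 64 indicates second inversion, placing the fifth (D#) in the bass: D#-G#-B#.

D# G# B#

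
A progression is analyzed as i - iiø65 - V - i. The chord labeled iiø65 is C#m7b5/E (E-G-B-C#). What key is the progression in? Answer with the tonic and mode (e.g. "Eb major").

B minor

The anchor chord is a half-diminished seventh chord on C#, labeled iiø65.
iiø65 on C# implies C# is the supertonic; that puts the tonic at B, and the lowercase numeral fits minor mode.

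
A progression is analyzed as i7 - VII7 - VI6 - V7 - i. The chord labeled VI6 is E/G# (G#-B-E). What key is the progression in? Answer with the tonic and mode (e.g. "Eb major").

VI6 is given as G#-B-E — a major triad with root E.
VI6 on E implies E is the submediant; that puts the tonic at G#, and the uppercase numeral fits minor mode.

G# minor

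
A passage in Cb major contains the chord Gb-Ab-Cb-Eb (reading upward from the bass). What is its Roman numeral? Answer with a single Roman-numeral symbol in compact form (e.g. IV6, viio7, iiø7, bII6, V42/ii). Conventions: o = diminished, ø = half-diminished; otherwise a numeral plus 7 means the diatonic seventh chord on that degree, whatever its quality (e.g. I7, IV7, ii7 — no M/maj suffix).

vi42

Stacked in thirds the chord is Ab-Cb-Eb-Gb: a minor seventh chord on Ab.
In Cb major, Ab is the submediant; the diatonic minor seventh chord there is vi7.
With Gb in the bass the chord is in third inversion, so the figured bass is 42.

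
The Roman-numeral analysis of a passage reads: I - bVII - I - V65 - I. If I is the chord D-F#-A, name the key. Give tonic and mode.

The anchor chord is a major triad on D, labeled I.
If D is scale degree 1 and the mode makes that degree carry a major triad, the tonic is D and the mode is major.

D major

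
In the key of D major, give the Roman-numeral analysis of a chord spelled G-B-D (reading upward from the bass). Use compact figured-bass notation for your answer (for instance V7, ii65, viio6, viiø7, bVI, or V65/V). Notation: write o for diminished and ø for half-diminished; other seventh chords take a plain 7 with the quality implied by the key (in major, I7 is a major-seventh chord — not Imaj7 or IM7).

IV

The pitches G-B-D form a major triad rooted on G.
In D major, G is the subdominant; the diatonic major triad there is IV.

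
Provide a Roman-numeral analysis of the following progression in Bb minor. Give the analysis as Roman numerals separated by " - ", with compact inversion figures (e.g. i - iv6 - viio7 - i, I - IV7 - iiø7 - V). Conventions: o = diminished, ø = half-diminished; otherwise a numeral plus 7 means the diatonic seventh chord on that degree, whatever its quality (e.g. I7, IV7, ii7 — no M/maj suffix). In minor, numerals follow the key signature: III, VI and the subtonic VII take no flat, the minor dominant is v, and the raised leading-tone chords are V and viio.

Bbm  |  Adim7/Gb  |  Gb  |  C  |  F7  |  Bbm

i - viio42 - VI - V/V - V7 - i

Bbm has root Bb, degree 1 in Bb minor, so i.
Adim7/Gb: root A is the leading tone; fully diminished seventh chord there is viio42.
Gb: major triad on Gb = scale degree 6 → VI.
C: a major triad on C, the applied dominant of V → V/V.
F7: dominant seventh chord on F = scale degree 5 → V7.
Bbm: root Bb is the tonic; minor triad there is i.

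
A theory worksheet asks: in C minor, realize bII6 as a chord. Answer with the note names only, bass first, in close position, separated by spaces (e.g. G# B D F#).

bII6 is the Neapolitan sixth — a major triad on the lowered second degree, here in its customary first inversion. In C minor that root is Db.
So the chord is Db-F-Ab, a major triad.
With the 6 figure the chord is in first inversion; from the bass F upward in close position it reads F-Ab-Db.

F Ab Db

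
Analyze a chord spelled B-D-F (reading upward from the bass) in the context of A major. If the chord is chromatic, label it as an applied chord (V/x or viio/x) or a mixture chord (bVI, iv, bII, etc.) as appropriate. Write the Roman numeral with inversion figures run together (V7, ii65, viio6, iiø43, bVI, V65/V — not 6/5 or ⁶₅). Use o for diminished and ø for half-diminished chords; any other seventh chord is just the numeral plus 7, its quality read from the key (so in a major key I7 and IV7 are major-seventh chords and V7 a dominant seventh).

Stacked in thirds the chord is B-D-F: a diminished triad on B.
B is the second degree of A major. This is the diminished supertonic triad, borrowed from the parallel minor.

iio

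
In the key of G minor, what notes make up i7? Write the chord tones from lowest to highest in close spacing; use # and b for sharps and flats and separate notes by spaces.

G Bb D F

In G minor, scale degree 1 is G, and the diatonic chord built there is a minor seventh chord.
That chord is spelled G-Bb-D-F.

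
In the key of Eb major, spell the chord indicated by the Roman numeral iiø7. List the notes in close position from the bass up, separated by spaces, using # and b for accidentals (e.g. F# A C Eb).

Scale degree 2 in Eb major is F; here the chord built on it is altered to a half-diminished seventh chord. iiø7 is the half-diminished supertonic seventh, borrowed from the parallel minor.
So the chord is F-Ab-Cb-Eb.

F Ab Cb Eb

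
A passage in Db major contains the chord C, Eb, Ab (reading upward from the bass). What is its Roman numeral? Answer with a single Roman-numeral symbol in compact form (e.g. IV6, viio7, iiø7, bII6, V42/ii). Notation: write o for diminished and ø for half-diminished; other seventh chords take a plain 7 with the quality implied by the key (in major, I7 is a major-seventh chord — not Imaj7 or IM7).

Stacked in thirds the chord is Ab-C-Eb: a major triad on Ab.
In Db major, Ab is the dominant; the diatonic major triad there is V.
With C in the bass the chord is in first inversion, so the figured bass is 6.

V6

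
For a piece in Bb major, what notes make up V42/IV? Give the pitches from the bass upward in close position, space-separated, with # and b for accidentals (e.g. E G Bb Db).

Ab Bb D F

V42/IV is a secondary dominant — the dominant seventh of IV. IV in Bb major is Eb, so the applied chord's root is Bb, a perfect fifth above.
Building a dominant seventh chord on Bb gives Bb-D-F-Ab.
The figured bass 42 indicates third inversion, placing the seventh (Ab) in the bass: Ab-Bb-D-F.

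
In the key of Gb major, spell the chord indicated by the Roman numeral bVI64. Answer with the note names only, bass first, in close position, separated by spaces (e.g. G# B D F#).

Bbb Ebb Gb

bVI64 is a major triad on the lowered sixth degree, borrowed from the parallel minor. In Gb major that root is Ebb.
So the chord is Ebb-Gb-Bbb.
The figured bass 64 indicates second inversion, placing the fifth (Bbb) in the bass: Bbb-Ebb-Gb.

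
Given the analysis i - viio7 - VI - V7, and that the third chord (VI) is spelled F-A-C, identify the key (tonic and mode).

The anchor chord is a major triad on F, labeled VI.
If F is scale degree 6 and the mode makes that degree carry a major triad, the tonic is A and the mode is minor.

A minor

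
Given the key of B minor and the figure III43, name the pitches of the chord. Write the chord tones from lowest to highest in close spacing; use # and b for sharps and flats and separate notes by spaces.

A C# D F#

The numeral's case and figure indicate a major seventh chord. In B minor its root, scale degree 3, is D.
That chord is spelled D-F#-A-C#.
The figured bass 43 indicates second inversion, placing the fifth (A) in the bass: A-C#-D-F#.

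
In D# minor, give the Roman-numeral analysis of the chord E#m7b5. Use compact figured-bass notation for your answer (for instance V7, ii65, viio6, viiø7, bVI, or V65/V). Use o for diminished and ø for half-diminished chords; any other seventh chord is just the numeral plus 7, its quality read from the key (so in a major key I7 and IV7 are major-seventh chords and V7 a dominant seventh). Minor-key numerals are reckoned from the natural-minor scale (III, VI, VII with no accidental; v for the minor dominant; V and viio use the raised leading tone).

iiø7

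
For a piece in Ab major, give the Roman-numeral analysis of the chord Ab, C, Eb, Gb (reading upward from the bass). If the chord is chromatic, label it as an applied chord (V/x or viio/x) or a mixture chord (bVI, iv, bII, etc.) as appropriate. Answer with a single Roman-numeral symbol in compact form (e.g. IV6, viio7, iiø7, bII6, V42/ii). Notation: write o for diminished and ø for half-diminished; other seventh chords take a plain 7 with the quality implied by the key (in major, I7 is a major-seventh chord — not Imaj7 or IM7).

V7/IV

The pitches Ab-C-Eb-Gb form a dominant seventh chord rooted on Ab.
Ab is not a diatonic chord root with this quality in Ab major, but it lies a perfect fifth above Db (IV), so the chord functions as an applied dominant of IV.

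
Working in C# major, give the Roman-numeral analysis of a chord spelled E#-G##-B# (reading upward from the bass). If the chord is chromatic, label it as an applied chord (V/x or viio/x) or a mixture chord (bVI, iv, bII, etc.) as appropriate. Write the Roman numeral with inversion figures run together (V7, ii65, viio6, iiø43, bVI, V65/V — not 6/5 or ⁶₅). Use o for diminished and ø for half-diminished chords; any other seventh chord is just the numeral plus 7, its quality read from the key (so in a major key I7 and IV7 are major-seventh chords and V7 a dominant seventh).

V/vi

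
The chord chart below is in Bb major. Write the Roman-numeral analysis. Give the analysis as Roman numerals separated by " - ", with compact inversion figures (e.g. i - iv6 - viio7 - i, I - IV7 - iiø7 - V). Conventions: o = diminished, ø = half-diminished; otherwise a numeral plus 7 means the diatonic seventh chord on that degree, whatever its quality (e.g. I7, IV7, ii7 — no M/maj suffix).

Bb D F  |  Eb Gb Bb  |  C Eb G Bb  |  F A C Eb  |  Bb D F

I - iv - ii7 - V7 - I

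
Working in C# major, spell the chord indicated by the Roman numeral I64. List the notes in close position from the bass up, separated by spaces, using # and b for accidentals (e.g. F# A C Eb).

G# C# E#

The numeral's case and figure indicate a major triad. In C# major its root, scale degree 1, is C#.
That chord is spelled C#-E#-G#.
The figured bass 64 indicates second inversion, placing the fifth (G#) in the bass: G#-C#-E#.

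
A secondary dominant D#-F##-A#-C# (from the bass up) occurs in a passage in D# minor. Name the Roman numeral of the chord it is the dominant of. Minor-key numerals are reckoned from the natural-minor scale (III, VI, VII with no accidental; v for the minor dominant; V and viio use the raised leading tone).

iv

The chord is a dominant seventh chord on D#.
A dominant resolves down a perfect fifth: D# → G#. In D# minor, G# is scale degree 4, i.e. iv.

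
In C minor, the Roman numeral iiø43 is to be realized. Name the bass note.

iiø in C minor has root D; the chord is D-F-Ab-C.
The figure 43 means second inversion — the fifth is in the bass.

Ab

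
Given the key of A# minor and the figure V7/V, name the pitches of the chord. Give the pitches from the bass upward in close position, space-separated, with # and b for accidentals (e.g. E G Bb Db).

B# D## F## A#

The slash means an applied dominant: we want the dominant of V. In A# minor, V is E# major, and its dominant is built on B#.
Building a dominant seventh chord on B# gives B#-D##-F##-A#.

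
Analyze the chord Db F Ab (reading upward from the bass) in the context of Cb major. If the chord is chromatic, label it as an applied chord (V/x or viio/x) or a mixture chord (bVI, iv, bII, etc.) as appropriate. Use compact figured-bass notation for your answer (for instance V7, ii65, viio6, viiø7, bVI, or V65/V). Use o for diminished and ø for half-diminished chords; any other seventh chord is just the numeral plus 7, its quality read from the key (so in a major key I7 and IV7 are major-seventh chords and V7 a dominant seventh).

V/V

Stacked in thirds the chord is Db-F-Ab: a major triad on Db.
Db is not a diatonic chord root with this quality in Cb major, but it lies a perfect fifth above Gb (V), so the chord functions as an applied dominant of V.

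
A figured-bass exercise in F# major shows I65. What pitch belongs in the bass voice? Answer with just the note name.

I in F# major has root F#; the chord is F#-A#-C#-E#.
The figure 65 means first inversion — the third is in the bass.

A#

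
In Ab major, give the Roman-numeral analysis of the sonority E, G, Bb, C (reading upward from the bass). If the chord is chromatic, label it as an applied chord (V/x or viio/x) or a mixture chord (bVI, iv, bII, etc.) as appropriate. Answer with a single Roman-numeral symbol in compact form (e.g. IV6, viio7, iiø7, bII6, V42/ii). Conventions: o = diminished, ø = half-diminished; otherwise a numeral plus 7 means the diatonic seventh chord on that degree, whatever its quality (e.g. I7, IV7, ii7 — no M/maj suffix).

The pitches C-E-G-Bb form a dominant seventh chord rooted on C.
C is not a diatonic chord root with this quality in Ab major, but it lies a perfect fifth above F (vi), so the chord functions as an applied dominant of vi.
With E in the bass the chord is in first inversion, so the figured bass is 65.

V65/vi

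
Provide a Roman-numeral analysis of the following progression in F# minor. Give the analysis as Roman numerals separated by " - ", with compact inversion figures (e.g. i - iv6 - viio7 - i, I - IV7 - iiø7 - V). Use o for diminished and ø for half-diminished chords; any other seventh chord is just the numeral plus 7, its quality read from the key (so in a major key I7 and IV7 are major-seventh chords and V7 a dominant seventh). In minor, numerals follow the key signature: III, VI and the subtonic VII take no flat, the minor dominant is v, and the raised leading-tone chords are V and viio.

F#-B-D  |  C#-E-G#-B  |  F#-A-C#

iv64 - v7 - i

F#-B-D: minor triad on B = scale degree 4 → iv64.
C#-E-G#-B has root C#, degree 5 in F# minor, so v7.
F#-A-C# has root F#, degree 1 in F# minor, so i.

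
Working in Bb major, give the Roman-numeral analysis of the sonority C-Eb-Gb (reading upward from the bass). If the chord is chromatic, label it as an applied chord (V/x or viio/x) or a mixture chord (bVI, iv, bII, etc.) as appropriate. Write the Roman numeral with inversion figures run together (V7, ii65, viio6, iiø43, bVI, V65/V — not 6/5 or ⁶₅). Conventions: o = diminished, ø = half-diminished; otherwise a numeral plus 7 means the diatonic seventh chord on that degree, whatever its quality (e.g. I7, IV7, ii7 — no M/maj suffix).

The pitches C-Eb-Gb form a diminished triad rooted on C.
C is the second degree of Bb major. This is the diminished supertonic triad, borrowed from the parallel minor.

iio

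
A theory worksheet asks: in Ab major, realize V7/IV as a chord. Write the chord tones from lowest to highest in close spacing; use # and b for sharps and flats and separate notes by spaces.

Ab C Eb Gb

V7/IV is a secondary dominant — the dominant seventh of IV. IV in Ab major is Db, so the applied chord's root is Ab, a perfect fifth above.
Building a dominant seventh chord on Ab gives Ab-C-Eb-Gb.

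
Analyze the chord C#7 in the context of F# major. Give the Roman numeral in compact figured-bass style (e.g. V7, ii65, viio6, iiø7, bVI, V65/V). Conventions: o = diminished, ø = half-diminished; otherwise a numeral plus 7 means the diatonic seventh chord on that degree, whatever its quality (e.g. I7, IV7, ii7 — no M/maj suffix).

Stacked in thirds the chord is C#-E#-G#-B: a dominant seventh chord on C#.
C# is scale degree 5 in F# major, and a dominant seventh chord on that degree is written V7.

V7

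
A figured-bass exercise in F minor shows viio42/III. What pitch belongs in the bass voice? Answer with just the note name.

Fb

The applied chord viio42/III is rooted on G: G-Bb-Db-Fb.
The figure 42 means third inversion — the seventh is in the bass.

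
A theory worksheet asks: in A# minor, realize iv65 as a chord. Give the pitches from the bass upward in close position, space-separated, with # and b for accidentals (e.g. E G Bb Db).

F# A# C# D#

In A# minor, the subdominant is D#, and the diatonic chord built there is a minor seventh chord.
That chord is spelled D#-F#-A#-C#.
The figured bass 65 indicates first inversion, placing the third (F#) in the bass: F#-A#-C#-D#.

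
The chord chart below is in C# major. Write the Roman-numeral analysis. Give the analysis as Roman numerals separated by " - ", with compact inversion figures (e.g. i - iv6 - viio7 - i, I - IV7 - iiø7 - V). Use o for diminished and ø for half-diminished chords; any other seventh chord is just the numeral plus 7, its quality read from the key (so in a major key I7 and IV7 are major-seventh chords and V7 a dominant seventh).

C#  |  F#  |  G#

I - IV - V

C#: major triad on C# = scale degree 1 → I.
F#: root F# is the subdominant; major triad there is IV.
G#: major triad on G# = scale degree 5 → V.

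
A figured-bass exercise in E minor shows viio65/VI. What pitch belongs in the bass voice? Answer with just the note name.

D

The applied chord viio65/VI is rooted on B: B-D-F-Ab.
The figure 65 means first inversion — the third is in the bass.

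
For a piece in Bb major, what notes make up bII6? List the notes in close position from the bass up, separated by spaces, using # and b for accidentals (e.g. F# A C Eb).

Eb Gb Cb

Scale degree 2 in Bb major is C; lowering it a half step gives Cb. bII6 is the Neapolitan sixth — a major triad on the lowered second degree, here in its customary first inversion.
So the chord is Cb-Eb-Gb.
With the 6 figure the chord is in first inversion; from the bass Eb upward in close position it reads Eb-Gb-Cb.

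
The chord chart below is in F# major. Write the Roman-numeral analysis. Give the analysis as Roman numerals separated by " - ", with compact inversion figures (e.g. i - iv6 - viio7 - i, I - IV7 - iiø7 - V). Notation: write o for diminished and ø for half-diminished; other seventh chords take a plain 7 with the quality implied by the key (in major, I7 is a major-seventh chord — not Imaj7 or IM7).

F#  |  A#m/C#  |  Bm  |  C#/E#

I - iii6 - iv - V6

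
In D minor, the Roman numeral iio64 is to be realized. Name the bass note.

iio in D minor has root E; the chord is E-G-Bb.
The figure 64 means second inversion — the fifth is in the bass.

Bb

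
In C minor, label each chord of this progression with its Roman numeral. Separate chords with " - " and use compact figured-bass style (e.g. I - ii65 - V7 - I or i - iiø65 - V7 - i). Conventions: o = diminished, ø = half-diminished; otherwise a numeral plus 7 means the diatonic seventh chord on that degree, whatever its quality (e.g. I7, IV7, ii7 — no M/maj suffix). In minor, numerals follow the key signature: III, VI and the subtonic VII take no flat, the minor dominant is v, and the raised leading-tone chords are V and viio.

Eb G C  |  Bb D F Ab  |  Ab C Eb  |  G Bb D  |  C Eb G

i6 - VII7 - VI - v - i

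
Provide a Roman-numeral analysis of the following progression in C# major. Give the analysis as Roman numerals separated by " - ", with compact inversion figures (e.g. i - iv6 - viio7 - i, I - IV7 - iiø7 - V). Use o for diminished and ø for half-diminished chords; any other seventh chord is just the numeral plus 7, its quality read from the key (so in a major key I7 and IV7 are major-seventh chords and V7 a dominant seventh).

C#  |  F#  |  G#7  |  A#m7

I - IV - V7 - vi7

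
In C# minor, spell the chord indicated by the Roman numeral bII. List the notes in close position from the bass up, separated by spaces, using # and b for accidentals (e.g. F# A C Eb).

D F# A

Scale degree 2 in C# minor is D#; lowering it a half step gives D. bII is the Neapolitan chord — a major triad on the lowered second degree.
So the chord is D-F#-A, a major triad.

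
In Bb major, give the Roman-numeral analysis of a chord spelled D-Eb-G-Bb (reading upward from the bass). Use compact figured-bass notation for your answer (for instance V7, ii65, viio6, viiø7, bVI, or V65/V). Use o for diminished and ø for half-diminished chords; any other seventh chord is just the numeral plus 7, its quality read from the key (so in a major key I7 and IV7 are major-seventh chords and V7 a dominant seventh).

The pitches Eb-G-Bb-D form a major seventh chord rooted on Eb.
In Bb major, Eb is the subdominant; the diatonic major seventh chord there is IV7.
With D in the bass the chord is in third inversion, so the figured bass is 42.

IV42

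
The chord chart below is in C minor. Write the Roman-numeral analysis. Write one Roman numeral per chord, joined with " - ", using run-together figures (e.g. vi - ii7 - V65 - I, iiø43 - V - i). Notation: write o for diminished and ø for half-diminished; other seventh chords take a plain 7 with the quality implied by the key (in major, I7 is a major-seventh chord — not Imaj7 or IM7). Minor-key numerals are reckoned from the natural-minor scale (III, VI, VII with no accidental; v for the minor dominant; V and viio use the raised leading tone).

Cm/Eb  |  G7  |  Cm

Cm/Eb: minor triad on C = scale degree 1 → i6.
G7: dominant seventh chord on G = scale degree 5 → V7.
Cm has root C, degree 1 in C minor, so i.

i6 - V7 - i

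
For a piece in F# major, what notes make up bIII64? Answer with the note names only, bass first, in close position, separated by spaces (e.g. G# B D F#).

Scale degree 3 in F# major is A#; lowering it a half step gives A. bIII64 is a major triad on the lowered third degree, borrowed from the parallel minor.
So the chord is A-C#-E, a major triad.
The figured bass 64 indicates second inversion, placing the fifth (E) in the bass: E-A-C#.

E A C#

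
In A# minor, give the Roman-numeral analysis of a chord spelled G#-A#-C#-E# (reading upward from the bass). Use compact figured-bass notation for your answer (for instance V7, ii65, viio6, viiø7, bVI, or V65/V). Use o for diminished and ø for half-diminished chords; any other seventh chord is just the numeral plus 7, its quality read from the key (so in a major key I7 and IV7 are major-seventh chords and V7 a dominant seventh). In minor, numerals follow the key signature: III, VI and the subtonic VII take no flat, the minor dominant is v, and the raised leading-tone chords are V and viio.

i42

Stacked in thirds the chord is A#-C#-E#-G#: a minor seventh chord on A#.
In A# minor, A# is the tonic; the diatonic minor seventh chord there is i7.
With G# in the bass the chord is in third inversion, so the figured bass is 42.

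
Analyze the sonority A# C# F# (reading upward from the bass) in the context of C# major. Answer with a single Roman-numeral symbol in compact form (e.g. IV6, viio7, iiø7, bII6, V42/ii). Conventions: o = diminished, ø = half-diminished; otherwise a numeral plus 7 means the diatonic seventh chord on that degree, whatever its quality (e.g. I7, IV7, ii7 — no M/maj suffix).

Stacked in thirds the chord is F#-A#-C#: a major triad on F#.
In C# major, F# is the subdominant; the diatonic major triad there is IV.
With A# in the bass the chord is in first inversion, so the figured bass is 6.

IV6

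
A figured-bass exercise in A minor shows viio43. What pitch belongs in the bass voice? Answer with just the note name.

D

viio in A minor has root G#; the chord is G#-B-D-F.
The figure 43 means second inversion — the fifth is in the bass.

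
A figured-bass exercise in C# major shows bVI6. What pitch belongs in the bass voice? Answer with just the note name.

bVI in C# major has root A; the chord is A-C#-E.
The figure 6 means first inversion — the third is in the bass.

C#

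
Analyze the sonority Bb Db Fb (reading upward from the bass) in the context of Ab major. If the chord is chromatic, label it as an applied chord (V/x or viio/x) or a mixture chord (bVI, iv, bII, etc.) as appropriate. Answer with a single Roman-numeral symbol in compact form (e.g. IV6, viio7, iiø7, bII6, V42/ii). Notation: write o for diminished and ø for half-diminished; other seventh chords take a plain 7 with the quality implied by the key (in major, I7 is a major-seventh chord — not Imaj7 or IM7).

iio

Stacked in thirds the chord is Bb-Db-Fb: a diminished triad on Bb.
Bb is the second degree of Ab major. This is the diminished supertonic triad, borrowed from the parallel minor.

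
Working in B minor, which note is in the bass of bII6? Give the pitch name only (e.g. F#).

E

bII in B minor has root C; the chord is C-E-G.
The figure 6 means first inversion — the third is in the bass.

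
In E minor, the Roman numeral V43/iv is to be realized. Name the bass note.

The applied chord V43/iv is rooted on E: E-G#-B-D.
The figure 43 means second inversion — the fifth is in the bass.

B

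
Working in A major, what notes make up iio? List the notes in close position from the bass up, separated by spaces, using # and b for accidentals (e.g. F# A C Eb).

B D F

Scale degree 2 in A major is B; here the chord built on it is altered to a diminished triad. iio is the diminished supertonic triad, borrowed from the parallel minor.
So the chord is B-D-F, a diminished triad.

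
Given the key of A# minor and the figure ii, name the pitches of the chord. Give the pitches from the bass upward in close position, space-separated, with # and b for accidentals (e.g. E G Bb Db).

Scale degree 2 in A# minor is B#; here the chord built on it is altered to a minor triad. ii is the minor supertonic, borrowed from the parallel major (the Dorian ii).
So the chord is B#-D#-F##.

B# D# F##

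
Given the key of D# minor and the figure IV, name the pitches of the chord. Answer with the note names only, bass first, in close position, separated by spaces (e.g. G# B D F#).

G# B# D#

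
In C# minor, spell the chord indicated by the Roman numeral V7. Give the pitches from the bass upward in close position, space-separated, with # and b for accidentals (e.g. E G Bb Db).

G# B# D# F#

In C# minor, the dominant is G#. The dominant is major (leading tone raised), so V is a dominant seventh chord.
That chord is spelled G#-B#-D#-F#.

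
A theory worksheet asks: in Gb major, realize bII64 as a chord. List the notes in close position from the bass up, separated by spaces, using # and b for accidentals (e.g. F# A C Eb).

Ebb Abb Cb

bII64 is the Neapolitan chord — a major triad on the lowered second degree. In Gb major that root is Abb.
So the chord is Abb-Cb-Ebb, a major triad.
The figured bass 64 indicates second inversion, placing the fifth (Ebb) in the bass: Ebb-Abb-Cb.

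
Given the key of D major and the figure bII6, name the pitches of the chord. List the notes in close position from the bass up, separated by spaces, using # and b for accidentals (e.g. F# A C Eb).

G Bb Eb

Scale degree 2 in D major is E; lowering it a half step gives Eb. bII6 is the Neapolitan sixth — a major triad on the lowered second degree, here in its customary first inversion.
So the chord is Eb-G-Bb, a major triad.
The figured bass 6 indicates first inversion, placing the third (G) in the bass: G-Bb-Eb.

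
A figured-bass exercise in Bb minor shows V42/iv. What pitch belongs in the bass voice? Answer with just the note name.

The applied chord V42/iv is rooted on Bb: Bb-D-F-Ab.
The figure 42 means third inversion — the seventh is in the bass.

Ab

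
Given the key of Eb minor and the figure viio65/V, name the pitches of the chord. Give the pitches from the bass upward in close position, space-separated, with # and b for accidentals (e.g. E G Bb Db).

C Eb Gb A

viio65/V is a secondary leading-tone chord. The target V is Bb in Eb minor; the applied chord is rooted a semitone below, on A.
Building a fully diminished seventh chord on A gives A-C-Eb-Gb.
With the 65 figure the chord is in first inversion; from the bass C upward in close position it reads C-Eb-Gb-A.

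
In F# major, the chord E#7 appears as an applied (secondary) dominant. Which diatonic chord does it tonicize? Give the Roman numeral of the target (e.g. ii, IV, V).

iii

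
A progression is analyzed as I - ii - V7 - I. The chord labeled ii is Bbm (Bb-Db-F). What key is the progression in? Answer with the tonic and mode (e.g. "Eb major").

The anchor chord is a minor triad on Bb, labeled ii.
If Bb is scale degree 2 and the mode makes that degree carry a minor triad, the tonic is Ab and the mode is major.

Ab major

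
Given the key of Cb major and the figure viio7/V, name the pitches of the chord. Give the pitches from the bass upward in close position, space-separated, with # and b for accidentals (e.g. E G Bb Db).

F Ab Cb Ebb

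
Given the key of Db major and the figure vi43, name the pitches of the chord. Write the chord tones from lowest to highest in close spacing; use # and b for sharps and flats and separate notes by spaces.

F Ab Bb Db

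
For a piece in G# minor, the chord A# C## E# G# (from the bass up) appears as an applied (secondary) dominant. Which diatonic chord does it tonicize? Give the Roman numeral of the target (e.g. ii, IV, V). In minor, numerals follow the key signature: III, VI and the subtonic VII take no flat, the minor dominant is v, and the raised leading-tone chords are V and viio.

The chord is a dominant seventh chord on A#.
A dominant resolves down a perfect fifth: A# → D#. In G# minor, D# is scale degree 5, i.e. V.

V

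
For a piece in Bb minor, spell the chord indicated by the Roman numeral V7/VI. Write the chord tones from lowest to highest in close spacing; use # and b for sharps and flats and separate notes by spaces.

Db F Ab Cb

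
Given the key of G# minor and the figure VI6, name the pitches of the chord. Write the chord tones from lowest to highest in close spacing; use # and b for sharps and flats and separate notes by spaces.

The numeral's case and figure indicate a major triad. In G# minor its root, the sixth degree, is E.
Stacking thirds from E gives E-G#-B.
The figured bass 6 indicates first inversion, placing the third (G#) in the bass: G#-B-E.

G# B E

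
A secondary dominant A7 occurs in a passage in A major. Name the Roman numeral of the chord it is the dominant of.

The chord is a dominant seventh chord on A.
A dominant resolves down a perfect fifth: A → D. In A major, D is scale degree 4, i.e. IV.

IV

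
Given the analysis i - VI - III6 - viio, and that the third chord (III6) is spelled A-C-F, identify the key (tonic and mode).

D minor

The anchor chord is a major triad on F, labeled III6.
III6 on F implies F is the mediant; that puts the tonic at D, and the uppercase numeral fits minor mode.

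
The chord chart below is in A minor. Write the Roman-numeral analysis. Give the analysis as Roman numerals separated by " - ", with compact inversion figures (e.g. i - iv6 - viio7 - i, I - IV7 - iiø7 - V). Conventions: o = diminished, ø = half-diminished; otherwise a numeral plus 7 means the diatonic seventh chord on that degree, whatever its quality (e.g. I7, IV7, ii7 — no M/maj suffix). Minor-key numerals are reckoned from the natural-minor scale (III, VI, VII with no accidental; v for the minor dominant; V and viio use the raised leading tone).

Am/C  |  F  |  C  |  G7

Am/C: minor triad on A = scale degree 1 → i6.
F: major triad on F = scale degree 6 → VI.
C: major triad on C = scale degree 3 → III.
G7: dominant seventh chord on G = scale degree 7 → VII7.

i6 - VI - III - VII7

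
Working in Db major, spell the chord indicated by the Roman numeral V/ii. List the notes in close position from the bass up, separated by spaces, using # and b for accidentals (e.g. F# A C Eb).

Bb D F

V/ii is a secondary dominant — the dominant triad of ii. ii in Db major is Eb, so the applied chord's root is Bb, a perfect fifth above.
Building a major triad on Bb gives Bb-D-F.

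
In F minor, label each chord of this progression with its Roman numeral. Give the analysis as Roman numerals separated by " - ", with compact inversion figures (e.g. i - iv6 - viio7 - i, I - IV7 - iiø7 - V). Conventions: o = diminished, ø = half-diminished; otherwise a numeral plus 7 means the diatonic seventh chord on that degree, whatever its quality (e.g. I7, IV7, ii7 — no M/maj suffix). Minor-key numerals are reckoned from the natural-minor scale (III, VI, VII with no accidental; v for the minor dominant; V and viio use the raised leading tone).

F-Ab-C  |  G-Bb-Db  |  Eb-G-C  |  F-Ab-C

F-Ab-C has root F, degree 1 in F minor, so i.
G-Bb-Db: diminished triad on G = scale degree 2 → iio.
Eb-G-C: root C is the dominant; minor triad there is v6.
F-Ab-C has root F, degree 1 in F minor, so i.

i - iio - v6 - i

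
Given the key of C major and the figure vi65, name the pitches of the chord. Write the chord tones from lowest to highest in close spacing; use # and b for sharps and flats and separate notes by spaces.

The numeral's case and figure indicate a minor seventh chord. In C major its root, the sixth degree, is A.
Stacking thirds from A gives A-C-E-G.
With the 65 figure the chord is in first inversion; from the bass C upward in close position it reads C-E-G-A.

C E G A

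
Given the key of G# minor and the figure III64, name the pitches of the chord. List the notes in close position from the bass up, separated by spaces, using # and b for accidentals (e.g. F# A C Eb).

F# B D#

In G# minor, the third degree is B, and the diatonic chord built there is a major triad.
That chord is spelled B-D#-F#.
The figured bass 64 indicates second inversion, placing the fifth (F#) in the bass: F#-B-D#.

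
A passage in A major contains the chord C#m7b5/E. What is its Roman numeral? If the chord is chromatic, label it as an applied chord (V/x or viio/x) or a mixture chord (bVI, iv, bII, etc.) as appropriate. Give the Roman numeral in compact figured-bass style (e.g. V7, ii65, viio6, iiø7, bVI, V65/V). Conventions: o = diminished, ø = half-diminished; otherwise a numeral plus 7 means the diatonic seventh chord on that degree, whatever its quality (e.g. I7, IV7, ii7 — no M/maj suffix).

viiø65/IV

Stacked in thirds the chord is C#-E-G-B: a half-diminished seventh chord on C#.
C# sits a half step below D (IV in A major); a diminished chord there is the applied leading-tone chord of IV.
With E in the bass the chord is in first inversion, so the figured bass is 65.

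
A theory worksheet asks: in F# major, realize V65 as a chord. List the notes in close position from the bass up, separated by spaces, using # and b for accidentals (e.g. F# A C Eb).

E# G# B C#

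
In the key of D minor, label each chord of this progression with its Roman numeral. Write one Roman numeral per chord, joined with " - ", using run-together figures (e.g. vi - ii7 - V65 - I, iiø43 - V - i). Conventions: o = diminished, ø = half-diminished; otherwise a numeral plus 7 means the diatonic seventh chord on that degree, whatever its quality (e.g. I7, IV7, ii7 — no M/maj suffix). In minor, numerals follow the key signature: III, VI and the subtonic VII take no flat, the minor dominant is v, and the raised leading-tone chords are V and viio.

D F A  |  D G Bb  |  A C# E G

i - iv64 - V7

D-F-A has root D, degree 1 in D minor, so i.
D-G-Bb: root G is the subdominant; minor triad there is iv64.
A-C#-E-G: root A is the dominant; dominant seventh chord there is V7.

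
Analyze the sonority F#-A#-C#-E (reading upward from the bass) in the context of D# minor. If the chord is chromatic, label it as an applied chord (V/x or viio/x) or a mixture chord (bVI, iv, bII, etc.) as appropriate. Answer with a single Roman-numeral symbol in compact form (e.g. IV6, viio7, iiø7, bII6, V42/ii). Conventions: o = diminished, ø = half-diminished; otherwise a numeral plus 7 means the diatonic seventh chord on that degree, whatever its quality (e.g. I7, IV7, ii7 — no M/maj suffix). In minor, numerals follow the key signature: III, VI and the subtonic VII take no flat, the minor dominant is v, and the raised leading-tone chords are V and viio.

V7/VI

The pitches F#-A#-C#-E form a dominant seventh chord rooted on F#.
F# is not a diatonic chord root with this quality in D# minor, but it lies a perfect fifth above B (VI), so the chord functions as an applied dominant of VI.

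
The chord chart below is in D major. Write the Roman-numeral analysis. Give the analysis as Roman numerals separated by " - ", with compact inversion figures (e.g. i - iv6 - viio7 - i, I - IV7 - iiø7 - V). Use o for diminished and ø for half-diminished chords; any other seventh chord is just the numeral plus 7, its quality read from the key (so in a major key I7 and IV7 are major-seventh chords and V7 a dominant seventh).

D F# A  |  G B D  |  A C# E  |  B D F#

D-F#-A: root D is the tonic; major triad there is I.
G-B-D: major triad on G = scale degree 4 → IV.
A-C#-E: major triad on A = scale degree 5 → V.
B-D-F#: root B is the submediant; minor triad there is vi.

I - IV - V - vi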